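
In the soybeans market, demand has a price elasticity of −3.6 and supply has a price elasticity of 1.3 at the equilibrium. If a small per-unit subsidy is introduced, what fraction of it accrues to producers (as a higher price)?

Producer share = 36/49

For a small subsidy around the equilibrium, the benefit split depends on the relative slopes, which at a point are proportional to the elasticities.
Buyer share = εs/(εs + |εd|) = 1.3/(1.3 + 3.6) = 13/49; seller share = |εd|/(εs + |εd|) = 36/49.
So producers capture 36/49 of the subsidy.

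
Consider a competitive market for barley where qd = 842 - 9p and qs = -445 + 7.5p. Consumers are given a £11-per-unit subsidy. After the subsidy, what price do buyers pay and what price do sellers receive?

Pre-subsidy: 842 - 9p = -445 + 7.5p gives p* = 78, q* = 140.
With the rebate, buyers effectively pay pb = ps − 11, where ps is the price sellers receive.
Demand in terms of ps becomes qd = 842 − 9(ps − 11) = 941 - 9ps. Setting this equal to supply: 941 - 9ps = -445 + 7.5ps, so ps = 84.
Buyers pay pb = 84 − 11 = 73; q' = -445 + 7.5·84 = 185.

Buyers pay £73; sellers receive £84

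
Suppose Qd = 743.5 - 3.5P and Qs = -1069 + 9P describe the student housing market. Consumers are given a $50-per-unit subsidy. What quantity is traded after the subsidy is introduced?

Q' = 362

Pre-subsidy: 743.5 - 3.5P = -1069 + 9P gives P* = 145, Q* = 236.
With the rebate, buyers effectively pay Pb = Ps − 50, where Ps is the price sellers receive.
Demand in terms of Ps becomes Qd = 743.5 − 3.5(Ps − 50) = 918.5 - 3.5Ps. Setting this equal to supply: 918.5 - 3.5Ps = -1069 + 9Ps, so Ps = 159.
Buyers pay Pb = 159 − 50 = 109; Q' = -1069 + 9·159 = 362.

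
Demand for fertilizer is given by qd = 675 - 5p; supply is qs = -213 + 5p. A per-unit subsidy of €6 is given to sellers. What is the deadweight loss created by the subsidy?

Deadweight loss = €45

Pre-subsidy: 675 - 5p = -213 + 5p gives p* = 88.8, q* = 231.
With the subsidy, sellers receive ps = pb + 6 for each unit, where pb is the price buyers pay.
Supply in terms of pb becomes qs = -213 + 5(pb + 6) = -183 + 5pb. Setting this equal to demand: 675 - 5pb = -183 + 5pb, so pb = 85.8.
Sellers receive ps = 85.8 + 6 = 91.8; q' = 675 − 5·85.8 = 246.
The subsidy expands output by 246 − 231 = 15 past the efficient level; on those units the gap between marginal cost and willingness to pay runs from 0 up to 6.
DWL = ½ × 6 × 15 = 45.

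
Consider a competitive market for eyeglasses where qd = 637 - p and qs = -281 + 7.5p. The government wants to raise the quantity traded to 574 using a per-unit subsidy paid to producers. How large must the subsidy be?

At q = 574, invert demand for the buyer price: pb = (637 − 574)/1 = 63; invert supply for the seller price: ps = (574 − (-281))/7.5 = 114.
The subsidy must fill the gap: s = ps − pb = 114 − 63 = 51.

Required subsidy s = 51 per unit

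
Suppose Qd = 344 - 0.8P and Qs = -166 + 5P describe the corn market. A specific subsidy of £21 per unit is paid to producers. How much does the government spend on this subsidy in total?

Government cost = 175476/29

Pre-subsidy: 344 - 0.8P = -166 + 5P gives P* = 2550/29, Q* = 7936/29.
With the subsidy, sellers receive Ps = Pb + 21 for each unit, where Pb is the price buyers pay.
Supply in terms of Pb becomes Qs = -166 + 5(Pb + 21) = -61 + 5Pb. Setting this equal to demand: 344 - 0.8Pb = -61 + 5Pb, so Pb = 2025/29.
Sellers receive Ps = 2025/29 + 21 = 2634/29; Q' = 344 − 0.8·(2025/29) = 8356/29.
Government outlay = subsidy × quantity = 21 × 8356/29 = 175476/29.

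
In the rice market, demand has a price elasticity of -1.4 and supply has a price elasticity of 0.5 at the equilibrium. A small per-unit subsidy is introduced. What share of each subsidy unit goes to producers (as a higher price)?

Producer share = 14/19

For a small subsidy around the equilibrium, the benefit split depends on the relative slopes, which at a point are proportional to the elasticities.
Buyer share = εs/(εs + |εd|) = 0.5/(0.5 + 1.4) = 5/19; seller share = |εd|/(εs + |εd|) = 14/19.
So producers capture 14/19 of the subsidy.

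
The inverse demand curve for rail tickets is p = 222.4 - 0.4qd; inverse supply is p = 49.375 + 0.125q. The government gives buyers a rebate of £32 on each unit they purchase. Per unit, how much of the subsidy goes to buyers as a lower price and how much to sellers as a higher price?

Pre-subsidy: 222.4 - 0.4q = 49.375 + 0.125q gives q* = 2307/7 and p* = 634/7.
With the rebate, buyers effectively pay pb = ps − 32, where ps is the price sellers receive.
On the curves, pb = 222.4 - 0.4q and ps = 49.375 + 0.125q; the wedge ps − pb = 32 gives 49.375 + 0.125q − (222.4 - 0.4q) = 32, so q' = 8201/21.
Then pb = 222.4 − 0.4·(8201/21) = 1390/21 and ps = 49.375 + 0.125·(8201/21) = 2062/21.
Buyers' price falls by p* − pb = 634/7 − 1390/21 = 512/21; sellers' price rises by ps − p* = 2062/21 − 634/7 = 160/21.

Buyers gain 512/21 per unit; sellers gain 160/21 per unit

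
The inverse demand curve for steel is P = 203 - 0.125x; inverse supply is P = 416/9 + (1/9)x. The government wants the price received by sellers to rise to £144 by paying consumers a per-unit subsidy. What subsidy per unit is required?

At a seller price of 144, quantity supplied is -416 + 9·144 = 880.
Buyers absorb 880 only when they pay Pb = 203 − 0.125·880 = 93.
s = Ps − Pb = 144 − 93 = 51.

Required subsidy s = £51 per unit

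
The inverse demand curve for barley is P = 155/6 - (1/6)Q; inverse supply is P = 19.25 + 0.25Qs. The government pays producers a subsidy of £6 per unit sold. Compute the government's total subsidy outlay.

Government cost = £181.2

Pre-subsidy: 155/6 - (1/6)Q = 19.25 + 0.25Q gives Q* = 15.8 and P* = 23.2.
With the subsidy, sellers receive Ps = Pb + 6 for each unit, where Pb is the price buyers pay.
On the curves, Pb = 155/6 - (1/6)Q and Ps = 19.25 + 0.25Q; the wedge Ps − Pb = 6 gives 19.25 + 0.25Q − (155/6 - (1/6)Q) = 6, so Q' = 30.2.
Then Pb = 155/6 − (1/6)·30.2 = 20.8 and Ps = 19.25 + 0.25·30.2 = 26.8.
Government outlay = subsidy × quantity = 6 × 30.2 = 181.2.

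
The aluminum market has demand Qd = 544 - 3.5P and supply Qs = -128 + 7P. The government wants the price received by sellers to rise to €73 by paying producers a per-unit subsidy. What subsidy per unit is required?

Required subsidy s = €27 per unit

At a seller price of 73, quantity supplied is -128 + 7·73 = 383.
Buyers absorb 383 only when they pay Pb with 544 − 3.5·Pb = 383, i.e. Pb = 46.
s = Ps − Pb = 73 − 46 = 27.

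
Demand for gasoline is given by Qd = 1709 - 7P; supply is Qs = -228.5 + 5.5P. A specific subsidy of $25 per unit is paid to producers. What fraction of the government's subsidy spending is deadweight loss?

Pre-subsidy: 1709 - 7P = -228.5 + 5.5P gives P* = 155, Q* = 624.
With the subsidy, sellers receive Ps = Pb + 25 for each unit, where Pb is the price buyers pay.
Supply in terms of Pb becomes Qs = -228.5 + 5.5(Pb + 25) = -91 + 5.5Pb. Setting this equal to demand: 1709 - 7Pb = -91 + 5.5Pb, so Pb = 144.
Sellers receive Ps = 144 + 25 = 169; Q' = 1709 − 7·144 = 701.
ΔCS = ½(624 + 701)(155 − 144) = 7287.5; ΔPS = ½(624 + 701)(169 − 155) = 9275.
Government spending = 25 × 701 = 17525.
DWL = ½ × 25 × (701 − 624) = 962.5; fraction = 962.5 / 17525 = 77/1402.

DWL / government spending = 77/1402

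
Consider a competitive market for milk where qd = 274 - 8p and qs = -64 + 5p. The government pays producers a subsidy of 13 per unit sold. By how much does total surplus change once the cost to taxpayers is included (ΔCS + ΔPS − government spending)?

Pre-subsidy: 274 - 8p = -64 + 5p gives p* = 26, q* = 66.
With the subsidy, sellers receive ps = pb + 13 for each unit, where pb is the price buyers pay.
Supply in terms of pb becomes qs = -64 + 5(pb + 13) = 1 + 5pb. Setting this equal to demand: 274 - 8pb = 1 + 5pb, so pb = 21.
Sellers receive ps = 21 + 13 = 34; q' = 274 − 8·21 = 106.
ΔCS = ½(66 + 106)(26 − 21) = 430; ΔPS = ½(66 + 106)(34 − 26) = 688.
Government spending = 13 × 106 = 1378.
Net change = 430 + 688 − 1378 = -260. The loss equals the DWL triangle ½·13·40.

Net change in total surplus = -260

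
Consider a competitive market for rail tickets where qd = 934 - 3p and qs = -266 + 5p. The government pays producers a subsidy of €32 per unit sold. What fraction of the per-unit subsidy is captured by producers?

Pre-subsidy: 934 - 3p = -266 + 5p gives p* = 150, q* = 484.
With the subsidy, sellers receive ps = pb + 32 for each unit, where pb is the price buyers pay.
Supply in terms of pb becomes qs = -266 + 5(pb + 32) = -106 + 5pb. Setting this equal to demand: 934 - 3pb = -106 + 5pb, so pb = 130.
Sellers receive ps = 130 + 32 = 162; q' = 934 − 3·130 = 544.
Buyers' price falls by p* − pb = 150 − 130 = 20; sellers' price rises by ps − p* = 162 − 150 = 12.
So producers capture 12/32 = 0.375 of each unit of subsidy.

Producer share = 0.375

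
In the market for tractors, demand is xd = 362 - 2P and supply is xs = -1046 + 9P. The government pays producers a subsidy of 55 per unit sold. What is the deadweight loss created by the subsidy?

Deadweight loss = 2475

Pre-subsidy: 362 - 2P = -1046 + 9P gives P* = 128, x* = 106.
With the subsidy, sellers receive Ps = Pb + 55 for each unit, where Pb is the price buyers pay.
Supply in terms of Pb becomes xs = -1046 + 9(Pb + 55) = -551 + 9Pb. Setting this equal to demand: 362 - 2Pb = -551 + 9Pb, so Pb = 83.
Sellers receive Ps = 83 + 55 = 138; x' = 362 − 2·83 = 196.
The subsidy expands output by 196 − 106 = 90 past the efficient level; on those units the gap between marginal cost and willingness to pay runs from 0 up to 55.
DWL = ½ × 55 × 90 = 2475.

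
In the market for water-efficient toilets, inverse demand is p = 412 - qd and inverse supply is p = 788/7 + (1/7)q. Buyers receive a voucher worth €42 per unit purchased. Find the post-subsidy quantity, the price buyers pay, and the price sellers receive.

q' = 298.75; buyers pay €113.25; sellers receive €155.25

Pre-subsidy: 412 - q = 788/7 + (1/7)q gives q* = 262 and p* = 150.
With the rebate, buyers effectively pay pb = ps − 42, where ps is the price sellers receive.
On the curves, pb = 412 - q and ps = 788/7 + (1/7)q; the wedge ps − pb = 42 gives 788/7 + (1/7)q − (412 - q) = 42, so q' = 298.75.
Then pb = 412 − 1·298.75 = 113.25 and ps = 788/7 + (1/7)·298.75 = 155.25.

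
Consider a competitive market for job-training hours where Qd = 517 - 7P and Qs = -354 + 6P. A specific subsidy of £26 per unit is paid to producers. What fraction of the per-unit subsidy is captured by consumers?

Pre-subsidy: 517 - 7P = -354 + 6P gives P* = 67, Q* = 48.
With the subsidy, sellers receive Ps = Pb + 26 for each unit, where Pb is the price buyers pay.
Supply in terms of Pb becomes Qs = -354 + 6(Pb + 26) = -198 + 6Pb. Setting this equal to demand: 517 - 7Pb = -198 + 6Pb, so Pb = 55.
Sellers receive Ps = 55 + 26 = 81; Q' = 517 − 7·55 = 132.
Buyers' price falls by P* − Pb = 67 − 55 = 12; sellers' price rises by Ps − P* = 81 − 67 = 14.
So consumers capture 12/26 = 6/13 of each unit of subsidy.

Consumer share = 6/13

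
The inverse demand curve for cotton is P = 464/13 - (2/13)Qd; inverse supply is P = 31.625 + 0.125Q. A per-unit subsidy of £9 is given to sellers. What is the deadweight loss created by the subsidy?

Deadweight loss = 4212/29

Pre-subsidy: 464/13 - (2/13)Q = 31.625 + 0.125Q gives Q* = 423/29 and P* = 970/29.
With the subsidy, sellers receive Ps = Pb + 9 for each unit, where Pb is the price buyers pay.
On the curves, Pb = 464/13 - (2/13)Q and Ps = 31.625 + 0.125Q; the wedge Ps − Pb = 9 gives 31.625 + 0.125Q − (464/13 - (2/13)Q) = 9, so Q' = 1359/29.
Then Pb = 464/13 − (2/13)·(1359/29) = 826/29 and Ps = 31.625 + 0.125·(1359/29) = 1087/29.
The subsidy expands output by 1359/29 − 423/29 = 936/29 past the efficient level; on those units the gap between marginal cost and willingness to pay runs from 0 up to 9.
DWL = ½ × 9 × 936/29 = 4212/29.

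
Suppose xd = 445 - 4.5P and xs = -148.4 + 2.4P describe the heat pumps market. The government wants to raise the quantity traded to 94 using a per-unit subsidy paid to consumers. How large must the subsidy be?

At x = 94, invert demand for the buyer price: Pb = (445 − 94)/4.5 = 78; invert supply for the seller price: Ps = (94 − (-148.4))/2.4 = 101.
The subsidy must fill the gap: s = Ps − Pb = 101 − 78 = 23.

Required subsidy s = 23 per unit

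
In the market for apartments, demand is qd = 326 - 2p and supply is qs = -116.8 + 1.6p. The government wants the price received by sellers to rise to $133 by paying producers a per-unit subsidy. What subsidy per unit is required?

Required subsidy s = $18 per unit

At a seller price of 133, quantity supplied is -116.8 + 1.6·133 = 96.
Buyers absorb 96 only when they pay pb with 326 − 2·pb = 96, i.e. pb = 115.
s = ps − pb = 133 − 115 = 18.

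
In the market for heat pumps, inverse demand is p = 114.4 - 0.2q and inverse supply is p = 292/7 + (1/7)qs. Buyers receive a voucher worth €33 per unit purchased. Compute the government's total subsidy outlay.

Government cost = €10172.25

Pre-subsidy: 114.4 - 0.2q = 292/7 + (1/7)q gives q* = 212 and p* = 72.
With the rebate, buyers effectively pay pb = ps − 33, where ps is the price sellers receive.
On the curves, pb = 114.4 - 0.2q and ps = 292/7 + (1/7)q; the wedge ps − pb = 33 gives 292/7 + (1/7)q − (114.4 - 0.2q) = 33, so q' = 308.25.
Then pb = 114.4 − 0.2·308.25 = 52.75 and ps = 292/7 + (1/7)·308.25 = 85.75.
Government outlay = subsidy × quantity = 33 × 308.25 = 10172.25.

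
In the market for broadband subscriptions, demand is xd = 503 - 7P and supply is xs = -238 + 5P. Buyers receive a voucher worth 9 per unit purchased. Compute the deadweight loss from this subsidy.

Deadweight loss = 118.125

Pre-subsidy: 503 - 7P = -238 + 5P gives P* = 61.75, x* = 70.75.
With the rebate, buyers effectively pay Pb = Ps − 9, where Ps is the price sellers receive.
Demand in terms of Ps becomes xd = 503 − 7(Ps − 9) = 566 - 7Ps. Setting this equal to supply: 566 - 7Ps = -238 + 5Ps, so Ps = 67.
Buyers pay Pb = 67 − 9 = 58; x' = -238 + 5·67 = 97.
The subsidy expands output by 97 − 70.75 = 26.25 past the efficient level; on those units the gap between marginal cost and willingness to pay runs from 0 up to 9.
DWL = ½ × 9 × 26.25 = 118.125.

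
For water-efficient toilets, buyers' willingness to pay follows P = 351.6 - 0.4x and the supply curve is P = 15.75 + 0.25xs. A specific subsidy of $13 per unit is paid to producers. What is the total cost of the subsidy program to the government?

Government cost = $6977

Pre-subsidy: 351.6 - 0.4x = 15.75 + 0.25x gives x* = 6717/13 and P* = 1884/13.
With the subsidy, sellers receive Ps = Pb + 13 for each unit, where Pb is the price buyers pay.
On the curves, Pb = 351.6 - 0.4x and Ps = 15.75 + 0.25x; the wedge Ps − Pb = 13 gives 15.75 + 0.25x − (351.6 - 0.4x) = 13, so x' = 6977/13.
Then Pb = 351.6 − 0.4·(6977/13) = 1780/13 and Ps = 15.75 + 0.25·(6977/13) = 1949/13.
Government outlay = subsidy × quantity = 13 × 6977/13 = 6977.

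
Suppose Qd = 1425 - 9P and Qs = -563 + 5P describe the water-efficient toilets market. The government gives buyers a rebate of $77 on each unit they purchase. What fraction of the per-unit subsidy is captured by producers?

Producer share = 9/14

Pre-subsidy: 1425 - 9P = -563 + 5P gives P* = 142, Q* = 147.
With the rebate, buyers effectively pay Pb = Ps − 77, where Ps is the price sellers receive.
Demand in terms of Ps becomes Qd = 1425 − 9(Ps − 77) = 2118 - 9Ps. Setting this equal to supply: 2118 - 9Ps = -563 + 5Ps, so Ps = 191.5.
Buyers pay Pb = 191.5 − 77 = 114.5; Q' = -563 + 5·191.5 = 394.5.
Buyers' price falls by P* − Pb = 142 − 114.5 = 27.5; sellers' price rises by Ps − P* = 191.5 − 142 = 49.5.
So producers capture 49.5/77 = 9/14 of each unit of subsidy.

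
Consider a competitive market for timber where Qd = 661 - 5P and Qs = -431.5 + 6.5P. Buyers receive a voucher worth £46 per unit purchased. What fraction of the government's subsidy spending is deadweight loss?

DWL / government spending = 65/316

Pre-subsidy: 661 - 5P = -431.5 + 6.5P gives P* = 95, Q* = 186.
With the rebate, buyers effectively pay Pb = Ps − 46, where Ps is the price sellers receive.
Demand in terms of Ps becomes Qd = 661 − 5(Ps − 46) = 891 - 5Ps. Setting this equal to supply: 891 - 5Ps = -431.5 + 6.5Ps, so Ps = 115.
Buyers pay Pb = 115 − 46 = 69; Q' = -431.5 + 6.5·115 = 316.
ΔCS = ½(186 + 316)(95 − 69) = 6526; ΔPS = ½(186 + 316)(115 − 95) = 5020.
Government spending = 46 × 316 = 14536.
DWL = ½ × 46 × (316 − 186) = 2990; fraction = 2990 / 14536 = 65/316.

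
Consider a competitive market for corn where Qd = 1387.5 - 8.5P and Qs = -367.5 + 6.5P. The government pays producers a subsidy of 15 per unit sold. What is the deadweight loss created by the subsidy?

Pre-subsidy: 1387.5 - 8.5P = -367.5 + 6.5P gives P* = 117, Q* = 393.
With the subsidy, sellers receive Ps = Pb + 15 for each unit, where Pb is the price buyers pay.
Supply in terms of Pb becomes Qs = -367.5 + 6.5(Pb + 15) = -270 + 6.5Pb. Setting this equal to demand: 1387.5 - 8.5Pb = -270 + 6.5Pb, so Pb = 110.5.
Sellers receive Ps = 110.5 + 15 = 125.5; Q' = 1387.5 − 8.5·110.5 = 448.25.
The subsidy expands output by 448.25 − 393 = 55.25 past the efficient level; on those units the gap between marginal cost and willingness to pay runs from 0 up to 15.
DWL = ½ × 15 × 55.25 = 414.375.

Deadweight loss = 414.375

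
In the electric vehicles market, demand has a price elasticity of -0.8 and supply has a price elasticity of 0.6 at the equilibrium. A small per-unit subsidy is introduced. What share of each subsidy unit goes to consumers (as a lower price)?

Consumer share = 3/7

For a small subsidy around the equilibrium, the benefit split depends on the relative slopes, which at a point are proportional to the elasticities.
Buyer share = εs/(εs + |εd|) = 0.6/(0.6 + 0.8) = 3/7; seller share = |εd|/(εs + |εd|) = 4/7.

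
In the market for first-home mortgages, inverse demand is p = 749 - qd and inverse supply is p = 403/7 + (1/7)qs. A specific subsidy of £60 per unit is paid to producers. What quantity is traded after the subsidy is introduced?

q' = 657.5

Pre-subsidy: 749 - q = 403/7 + (1/7)q gives q* = 605 and p* = 144.
With the subsidy, sellers receive ps = pb + 60 for each unit, where pb is the price buyers pay.
On the curves, pb = 749 - q and ps = 403/7 + (1/7)q; the wedge ps − pb = 60 gives 403/7 + (1/7)q − (749 - q) = 60, so q' = 657.5.
Then pb = 749 − 1·657.5 = 91.5 and ps = 403/7 + (1/7)·657.5 = 151.5.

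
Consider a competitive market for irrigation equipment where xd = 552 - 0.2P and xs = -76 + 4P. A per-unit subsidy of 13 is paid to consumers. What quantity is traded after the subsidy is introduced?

x' = 3672/7

Pre-subsidy: 552 - 0.2P = -76 + 4P gives P* = 3140/21, x* = 10964/21.
With the rebate, buyers effectively pay Pb = Ps − 13, where Ps is the price sellers receive.
Demand in terms of Ps becomes xd = 552 − 0.2(Ps − 13) = 554.6 - 0.2Ps. Setting this equal to supply: 554.6 - 0.2Ps = -76 + 4Ps, so Ps = 1051/7.
Buyers pay Pb = 1051/7 − 13 = 960/7; x' = -76 + 4·(1051/7) = 3672/7.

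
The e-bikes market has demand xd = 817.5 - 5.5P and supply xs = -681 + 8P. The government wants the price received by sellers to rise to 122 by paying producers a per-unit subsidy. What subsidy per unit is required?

At a seller price of 122, quantity supplied is -681 + 8·122 = 295.
Buyers absorb 295 only when they pay Pb with 817.5 − 5.5·Pb = 295, i.e. Pb = 95.
s = Ps − Pb = 122 − 95 = 27.

Required subsidy s = 27 per unit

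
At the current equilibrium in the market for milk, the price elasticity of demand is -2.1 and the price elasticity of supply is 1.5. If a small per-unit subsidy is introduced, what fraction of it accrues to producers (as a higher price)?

Producer share = 7/12

For a small subsidy around the equilibrium, the benefit split depends on the relative slopes, which at a point are proportional to the elasticities.
Buyer share = εs/(εs + |εd|) = 1.5/(1.5 + 2.1) = 5/12; seller share = |εd|/(εs + |εd|) = 7/12.
So producers capture 7/12 of the subsidy.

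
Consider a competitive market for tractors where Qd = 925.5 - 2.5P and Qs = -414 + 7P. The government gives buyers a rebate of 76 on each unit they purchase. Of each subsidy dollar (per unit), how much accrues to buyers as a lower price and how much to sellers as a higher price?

Pre-subsidy: 925.5 - 2.5P = -414 + 7P gives P* = 141, Q* = 573.
With the rebate, buyers effectively pay Pb = Ps − 76, where Ps is the price sellers receive.
Demand in terms of Ps becomes Qd = 925.5 − 2.5(Ps − 76) = 1115.5 - 2.5Ps. Setting this equal to supply: 1115.5 - 2.5Ps = -414 + 7Ps, so Ps = 161.
Buyers pay Pb = 161 − 76 = 85; Q' = -414 + 7·161 = 713.
Buyers' price falls by P* − Pb = 141 − 85 = 56; sellers' price rises by Ps − P* = 161 − 141 = 20.

Buyers gain 56 per unit; sellers gain 20 per unit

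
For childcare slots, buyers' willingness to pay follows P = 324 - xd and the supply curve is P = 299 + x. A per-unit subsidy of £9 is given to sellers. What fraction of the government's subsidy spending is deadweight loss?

Pre-subsidy: 324 - x = 299 + x gives x* = 12.5 and P* = 311.5.
With the subsidy, sellers receive Ps = Pb + 9 for each unit, where Pb is the price buyers pay.
On the curves, Pb = 324 - x and Ps = 299 + x; the wedge Ps − Pb = 9 gives 299 + x − (324 - x) = 9, so x' = 17.
Then Pb = 324 − 1·17 = 307 and Ps = 299 + 1·17 = 316.
ΔCS = ½(12.5 + 17)(311.5 − 307) = 66.375; ΔPS = ½(12.5 + 17)(316 − 311.5) = 66.375.
Government spending = 9 × 17 = 153.
DWL = ½ × 9 × (17 − 12.5) = 20.25; fraction = 20.25 / 153 = 9/68.

DWL / government spending = 9/68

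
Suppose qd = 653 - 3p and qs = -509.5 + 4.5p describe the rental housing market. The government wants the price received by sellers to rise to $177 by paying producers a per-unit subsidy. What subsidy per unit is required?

At a seller price of 177, quantity supplied is -509.5 + 4.5·177 = 287.
Buyers absorb 287 only when they pay pb with 653 − 3·pb = 287, i.e. pb = 122.
s = ps − pb = 177 − 122 = 55.

Required subsidy s = $55 per unit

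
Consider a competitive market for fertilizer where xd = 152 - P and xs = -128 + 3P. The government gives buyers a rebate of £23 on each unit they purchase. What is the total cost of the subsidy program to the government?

Government cost = £2282.75

Pre-subsidy: 152 - P = -128 + 3P gives P* = 70, x* = 82.
With the rebate, buyers effectively pay Pb = Ps − 23, where Ps is the price sellers receive.
Demand in terms of Ps becomes xd = 152 − 1(Ps − 23) = 175 - Ps. Setting this equal to supply: 175 - Ps = -128 + 3Ps, so Ps = 75.75.
Buyers pay Pb = 75.75 − 23 = 52.75; x' = -128 + 3·75.75 = 99.25.
Government outlay = subsidy × quantity = 23 × 99.25 = 2282.75.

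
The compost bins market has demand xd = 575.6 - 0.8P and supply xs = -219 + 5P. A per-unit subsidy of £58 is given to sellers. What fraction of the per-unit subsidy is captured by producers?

Pre-subsidy: 575.6 - 0.8P = -219 + 5P gives P* = 137, x* = 466.
With the subsidy, sellers receive Ps = Pb + 58 for each unit, where Pb is the price buyers pay.
Supply in terms of Pb becomes xs = -219 + 5(Pb + 58) = 71 + 5Pb. Setting this equal to demand: 575.6 - 0.8Pb = 71 + 5Pb, so Pb = 87.
Sellers receive Ps = 87 + 58 = 145; x' = 575.6 − 0.8·87 = 506.
Buyers' price falls by P* − Pb = 137 − 87 = 50; sellers' price rises by Ps − P* = 145 − 137 = 8.
So producers capture 8/58 = 4/29 of each unit of subsidy.

Producer share = 4/29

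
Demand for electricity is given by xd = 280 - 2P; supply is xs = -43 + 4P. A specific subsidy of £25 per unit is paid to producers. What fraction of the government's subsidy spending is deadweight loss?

DWL / government spending = 50/617

Pre-subsidy: 280 - 2P = -43 + 4P gives P* = 323/6, x* = 517/3.
With the subsidy, sellers receive Ps = Pb + 25 for each unit, where Pb is the price buyers pay.
Supply in terms of Pb becomes xs = -43 + 4(Pb + 25) = 57 + 4Pb. Setting this equal to demand: 280 - 2Pb = 57 + 4Pb, so Pb = 223/6.
Sellers receive Ps = 223/6 + 25 = 373/6; x' = 280 − 2·(223/6) = 617/3.
ΔCS = ½(517/3 + 617/3)(323/6 − 223/6) = 3150; ΔPS = ½(517/3 + 617/3)(373/6 − 323/6) = 1575.
Government spending = 25 × 617/3 = 15425/3.
DWL = ½ × 25 × (617/3 − 517/3) = 1250/3; fraction = (1250/3) / (15425/3) = 50/617.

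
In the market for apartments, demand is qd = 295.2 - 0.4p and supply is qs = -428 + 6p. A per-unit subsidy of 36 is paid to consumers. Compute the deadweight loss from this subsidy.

Deadweight loss = 243

Pre-subsidy: 295.2 - 0.4p = -428 + 6p gives p* = 113, q* = 250.
With the rebate, buyers effectively pay pb = ps − 36, where ps is the price sellers receive.
Demand in terms of ps becomes qd = 295.2 − 0.4(ps − 36) = 309.6 - 0.4ps. Setting this equal to supply: 309.6 - 0.4ps = -428 + 6ps, so ps = 115.25.
Buyers pay pb = 115.25 − 36 = 79.25; q' = -428 + 6·115.25 = 263.5.
The subsidy expands output by 263.5 − 250 = 13.5 past the efficient level; on those units the gap between marginal cost and willingness to pay runs from 0 up to 36.
DWL = ½ × 36 × 13.5 = 243.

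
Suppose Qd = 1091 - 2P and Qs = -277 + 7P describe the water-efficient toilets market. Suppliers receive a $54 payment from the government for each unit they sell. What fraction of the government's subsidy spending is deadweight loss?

DWL / government spending = 42/871

Pre-subsidy: 1091 - 2P = -277 + 7P gives P* = 152, Q* = 787.
With the subsidy, sellers receive Ps = Pb + 54 for each unit, where Pb is the price buyers pay.
Supply in terms of Pb becomes Qs = -277 + 7(Pb + 54) = 101 + 7Pb. Setting this equal to demand: 1091 - 2Pb = 101 + 7Pb, so Pb = 110.
Sellers receive Ps = 110 + 54 = 164; Q' = 1091 − 2·110 = 871.
ΔCS = ½(787 + 871)(152 − 110) = 34818; ΔPS = ½(787 + 871)(164 − 152) = 9948.
Government spending = 54 × 871 = 47034.
DWL = ½ × 54 × (871 − 787) = 2268; fraction = 2268 / 47034 = 42/871.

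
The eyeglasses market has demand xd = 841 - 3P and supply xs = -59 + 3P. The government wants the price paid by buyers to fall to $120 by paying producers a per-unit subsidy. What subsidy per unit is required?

At a buyer price of 120, quantity demanded is 841 − 3·120 = 481.
Sellers supply 481 only when they receive Ps with -59 + 3·Ps = 481, i.e. Ps = 180.
s = Ps − Pb = 180 − 120 = 60.

Required subsidy s = $60 per unit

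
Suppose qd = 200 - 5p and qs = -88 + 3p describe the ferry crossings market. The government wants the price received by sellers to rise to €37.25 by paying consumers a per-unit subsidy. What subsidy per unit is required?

Required subsidy s = €2 per unit

At a seller price of 37.25, quantity supplied is -88 + 3·37.25 = 23.75.
Buyers absorb 23.75 only when they pay pb with 200 − 5·pb = 23.75, i.e. pb = 35.25.
s = ps − pb = 37.25 − 35.25 = 2.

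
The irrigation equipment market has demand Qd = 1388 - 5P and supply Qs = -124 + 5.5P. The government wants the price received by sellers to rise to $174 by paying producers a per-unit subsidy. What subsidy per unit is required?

Required subsidy s = $63 per unit

At a seller price of 174, quantity supplied is -124 + 5.5·174 = 833.
Buyers absorb 833 only when they pay Pb with 1388 − 5·Pb = 833, i.e. Pb = 111.
s = Ps − Pb = 174 − 111 = 63.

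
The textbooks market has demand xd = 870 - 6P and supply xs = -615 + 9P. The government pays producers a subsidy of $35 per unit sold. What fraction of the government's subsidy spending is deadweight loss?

DWL / government spending = 21/134

Pre-subsidy: 870 - 6P = -615 + 9P gives P* = 99, x* = 276.
With the subsidy, sellers receive Ps = Pb + 35 for each unit, where Pb is the price buyers pay.
Supply in terms of Pb becomes xs = -615 + 9(Pb + 35) = -300 + 9Pb. Setting this equal to demand: 870 - 6Pb = -300 + 9Pb, so Pb = 78.
Sellers receive Ps = 78 + 35 = 113; x' = 870 − 6·78 = 402.
ΔCS = ½(276 + 402)(99 − 78) = 7119; ΔPS = ½(276 + 402)(113 − 99) = 4746.
Government spending = 35 × 402 = 14070.
DWL = ½ × 35 × (402 − 276) = 2205; fraction = 2205 / 14070 = 21/134.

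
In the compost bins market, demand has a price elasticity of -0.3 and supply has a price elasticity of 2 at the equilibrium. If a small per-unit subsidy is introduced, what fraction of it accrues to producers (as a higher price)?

For a small subsidy around the equilibrium, the benefit split depends on the relative slopes, which at a point are proportional to the elasticities.
Buyer share = εs/(εs + |εd|) = 2/(2 + 0.3) = 20/23; seller share = |εd|/(εs + |εd|) = 3/23.
So producers capture 3/23 of the subsidy.

Producer share = 3/23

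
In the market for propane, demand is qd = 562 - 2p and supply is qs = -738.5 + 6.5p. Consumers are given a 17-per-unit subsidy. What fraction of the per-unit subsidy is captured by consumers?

Pre-subsidy: 562 - 2p = -738.5 + 6.5p gives p* = 153, q* = 256.
With the rebate, buyers effectively pay pb = ps − 17, where ps is the price sellers receive.
Demand in terms of ps becomes qd = 562 − 2(ps − 17) = 596 - 2ps. Setting this equal to supply: 596 - 2ps = -738.5 + 6.5ps, so ps = 157.
Buyers pay pb = 157 − 17 = 140; q' = -738.5 + 6.5·157 = 282.
Buyers' price falls by p* − pb = 153 − 140 = 13; sellers' price rises by ps − p* = 157 − 153 = 4.
So consumers capture 13/17 = 13/17 of each unit of subsidy.

Consumer share = 13/17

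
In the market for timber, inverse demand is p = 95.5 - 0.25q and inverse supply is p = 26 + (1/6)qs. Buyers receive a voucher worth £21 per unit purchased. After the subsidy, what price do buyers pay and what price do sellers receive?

Pre-subsidy: 95.5 - 0.25q = 26 + (1/6)q gives q* = 166.8 and p* = 53.8.
With the rebate, buyers effectively pay pb = ps − 21, where ps is the price sellers receive.
On the curves, pb = 95.5 - 0.25q and ps = 26 + (1/6)q; the wedge ps − pb = 21 gives 26 + (1/6)q − (95.5 - 0.25q) = 21, so q' = 217.2.
Then pb = 95.5 − 0.25·217.2 = 41.2 and ps = 26 + (1/6)·217.2 = 62.2.

Buyers pay £41.2; sellers receive £62.2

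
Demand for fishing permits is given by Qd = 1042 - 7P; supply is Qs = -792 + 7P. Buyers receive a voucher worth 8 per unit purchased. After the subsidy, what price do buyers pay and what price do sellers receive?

Pre-subsidy: 1042 - 7P = -792 + 7P gives P* = 131, Q* = 125.
With the rebate, buyers effectively pay Pb = Ps − 8, where Ps is the price sellers receive.
Demand in terms of Ps becomes Qd = 1042 − 7(Ps − 8) = 1098 - 7Ps. Setting this equal to supply: 1098 - 7Ps = -792 + 7Ps, so Ps = 135.
Buyers pay Pb = 135 − 8 = 127; Q' = -792 + 7·135 = 153.

Buyers pay 127; sellers receive 135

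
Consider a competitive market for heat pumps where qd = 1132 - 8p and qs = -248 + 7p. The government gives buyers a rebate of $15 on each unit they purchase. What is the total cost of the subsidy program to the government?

Government cost = $6780

Pre-subsidy: 1132 - 8p = -248 + 7p gives p* = 92, q* = 396.
With the rebate, buyers effectively pay pb = ps − 15, where ps is the price sellers receive.
Demand in terms of ps becomes qd = 1132 − 8(ps − 15) = 1252 - 8ps. Setting this equal to supply: 1252 - 8ps = -248 + 7ps, so ps = 100.
Buyers pay pb = 100 − 15 = 85; q' = -248 + 7·100 = 452.
Government outlay = subsidy × quantity = 15 × 452 = 6780.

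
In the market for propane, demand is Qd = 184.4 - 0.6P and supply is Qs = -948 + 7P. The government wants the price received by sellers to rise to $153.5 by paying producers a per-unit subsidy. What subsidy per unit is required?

At a seller price of 153.5, quantity supplied is -948 + 7·153.5 = 126.5.
Buyers absorb 126.5 only when they pay Pb with 184.4 − 0.6·Pb = 126.5, i.e. Pb = 96.5.
s = Ps − Pb = 153.5 − 96.5 = 57.

Required subsidy s = $57 per unit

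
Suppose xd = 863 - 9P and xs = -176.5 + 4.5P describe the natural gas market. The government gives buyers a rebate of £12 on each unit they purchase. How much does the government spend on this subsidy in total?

Government cost = £2472

Pre-subsidy: 863 - 9P = -176.5 + 4.5P gives P* = 77, x* = 170.
With the rebate, buyers effectively pay Pb = Ps − 12, where Ps is the price sellers receive.
Demand in terms of Ps becomes xd = 863 − 9(Ps − 12) = 971 - 9Ps. Setting this equal to supply: 971 - 9Ps = -176.5 + 4.5Ps, so Ps = 85.
Buyers pay Pb = 85 − 12 = 73; x' = -176.5 + 4.5·85 = 206.
Government outlay = subsidy × quantity = 12 × 206 = 2472.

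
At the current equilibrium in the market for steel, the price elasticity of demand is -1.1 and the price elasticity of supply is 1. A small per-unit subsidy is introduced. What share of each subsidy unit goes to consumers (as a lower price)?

Consumer share = 10/21

For a small subsidy around the equilibrium, the benefit split depends on the relative slopes, which at a point are proportional to the elasticities.
Buyer share = εs/(εs + |εd|) = 1/(1 + 1.1) = 10/21; seller share = |εd|/(εs + |εd|) = 11/21.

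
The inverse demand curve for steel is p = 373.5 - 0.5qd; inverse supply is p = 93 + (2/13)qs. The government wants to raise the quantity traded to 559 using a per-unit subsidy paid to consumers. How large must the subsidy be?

At q = 559, from the demand curve buyers pay pb = 373.5 − 0.5·559 = 94; from the supply curve sellers need ps = 93 + (2/13)·559 = 179.
The subsidy must fill the gap: s = ps − pb = 179 − 94 = 85.

Required subsidy s = 85 per unit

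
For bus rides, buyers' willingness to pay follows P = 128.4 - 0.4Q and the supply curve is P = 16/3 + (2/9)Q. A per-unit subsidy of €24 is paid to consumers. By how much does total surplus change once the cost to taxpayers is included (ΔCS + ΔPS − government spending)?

Pre-subsidy: 128.4 - 0.4Q = 16/3 + (2/9)Q gives Q* = 2769/14 and P* = 345/7.
With the rebate, buyers effectively pay Pb = Ps − 24, where Ps is the price sellers receive.
On the curves, Pb = 128.4 - 0.4Q and Ps = 16/3 + (2/9)Q; the wedge Ps − Pb = 24 gives 16/3 + (2/9)Q − (128.4 - 0.4Q) = 24, so Q' = 3309/14.
Then Pb = 128.4 − 0.4·(3309/14) = 237/7 and Ps = 16/3 + (2/9)·(3309/14) = 405/7.
ΔCS = ½(2769/14 + 3309/14)(345/7 − 237/7) = 164106/49; ΔPS = ½(2769/14 + 3309/14)(405/7 − 345/7) = 91170/49.
Government spending = 24 × 3309/14 = 39708/7.
Net change = 164106/49 + 91170/49 − 39708/7 = -3240/7. The loss equals the DWL triangle ½·24·270/7.

Net change in total surplus = -3240/7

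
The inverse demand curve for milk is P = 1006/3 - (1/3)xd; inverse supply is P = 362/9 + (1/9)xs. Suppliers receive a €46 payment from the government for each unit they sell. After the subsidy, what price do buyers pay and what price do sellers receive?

Pre-subsidy: 1006/3 - (1/3)x = 362/9 + (1/9)x gives x* = 664 and P* = 114.
With the subsidy, sellers receive Ps = Pb + 46 for each unit, where Pb is the price buyers pay.
On the curves, Pb = 1006/3 - (1/3)x and Ps = 362/9 + (1/9)x; the wedge Ps − Pb = 46 gives 362/9 + (1/9)x − (1006/3 - (1/3)x) = 46, so x' = 767.5.
Then Pb = 1006/3 − (1/3)·767.5 = 79.5 and Ps = 362/9 + (1/9)·767.5 = 125.5.

Buyers pay €79.5; sellers receive €125.5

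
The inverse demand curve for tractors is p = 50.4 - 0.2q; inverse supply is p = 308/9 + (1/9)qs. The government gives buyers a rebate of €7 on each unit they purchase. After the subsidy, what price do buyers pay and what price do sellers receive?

Buyers pay €35.5; sellers receive €42.5

Pre-subsidy: 50.4 - 0.2q = 308/9 + (1/9)q gives q* = 52 and p* = 40.
With the rebate, buyers effectively pay pb = ps − 7, where ps is the price sellers receive.
On the curves, pb = 50.4 - 0.2q and ps = 308/9 + (1/9)q; the wedge ps − pb = 7 gives 308/9 + (1/9)q − (50.4 - 0.2q) = 7, so q' = 74.5.
Then pb = 50.4 − 0.2·74.5 = 35.5 and ps = 308/9 + (1/9)·74.5 = 42.5.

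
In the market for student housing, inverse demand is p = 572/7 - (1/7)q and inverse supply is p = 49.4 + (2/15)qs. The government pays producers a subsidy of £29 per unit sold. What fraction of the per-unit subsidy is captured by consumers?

Consumer share = 15/29

Pre-subsidy: 572/7 - (1/7)q = 49.4 + (2/15)q gives q* = 117 and p* = 65.
With the subsidy, sellers receive ps = pb + 29 for each unit, where pb is the price buyers pay.
On the curves, pb = 572/7 - (1/7)q and ps = 49.4 + (2/15)q; the wedge ps − pb = 29 gives 49.4 + (2/15)q − (572/7 - (1/7)q) = 29, so q' = 222.
Then pb = 572/7 − (1/7)·222 = 50 and ps = 49.4 + (2/15)·222 = 79.
Buyers' price falls by p* − pb = 65 − 50 = 15; sellers' price rises by ps − p* = 79 − 65 = 14.
So consumers capture 15/29 = 15/29 of each unit of subsidy.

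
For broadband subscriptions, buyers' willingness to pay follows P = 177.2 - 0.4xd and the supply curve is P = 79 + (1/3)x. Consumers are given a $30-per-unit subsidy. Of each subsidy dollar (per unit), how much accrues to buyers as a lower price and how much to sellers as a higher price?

Pre-subsidy: 177.2 - 0.4x = 79 + (1/3)x gives x* = 1473/11 and P* = 1360/11.
With the rebate, buyers effectively pay Pb = Ps − 30, where Ps is the price sellers receive.
On the curves, Pb = 177.2 - 0.4x and Ps = 79 + (1/3)x; the wedge Ps − Pb = 30 gives 79 + (1/3)x − (177.2 - 0.4x) = 30, so x' = 1923/11.
Then Pb = 177.2 − 0.4·(1923/11) = 1180/11 and Ps = 79 + (1/3)·(1923/11) = 1510/11.
Buyers' price falls by P* − Pb = 1360/11 − 1180/11 = 180/11; sellers' price rises by Ps − P* = 1510/11 − 1360/11 = 150/11.

Buyers gain 180/11 per unit; sellers gain 150/11 per unit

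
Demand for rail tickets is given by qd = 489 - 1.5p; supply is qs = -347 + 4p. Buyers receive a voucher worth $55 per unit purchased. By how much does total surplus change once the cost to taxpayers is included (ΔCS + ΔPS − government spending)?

Pre-subsidy: 489 - 1.5p = -347 + 4p gives p* = 152, q* = 261.
With the rebate, buyers effectively pay pb = ps − 55, where ps is the price sellers receive.
Demand in terms of ps becomes qd = 489 − 1.5(ps − 55) = 571.5 - 1.5ps. Setting this equal to supply: 571.5 - 1.5ps = -347 + 4ps, so ps = 167.
Buyers pay pb = 167 − 55 = 112; q' = -347 + 4·167 = 321.
ΔCS = ½(261 + 321)(152 − 112) = 11640; ΔPS = ½(261 + 321)(167 − 152) = 4365.
Government spending = 55 × 321 = 17655.
Net change = 11640 + 4365 − 17655 = -1650. The loss equals the DWL triangle ½·55·60.

Net change in total surplus = -$1650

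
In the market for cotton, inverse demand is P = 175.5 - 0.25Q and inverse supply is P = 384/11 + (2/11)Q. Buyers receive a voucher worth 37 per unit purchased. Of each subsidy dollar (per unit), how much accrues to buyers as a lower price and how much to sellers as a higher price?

Pre-subsidy: 175.5 - 0.25Q = 384/11 + (2/11)Q gives Q* = 6186/19 and P* = 1788/19.
With the rebate, buyers effectively pay Pb = Ps − 37, where Ps is the price sellers receive.
On the curves, Pb = 175.5 - 0.25Q and Ps = 384/11 + (2/11)Q; the wedge Ps − Pb = 37 gives 384/11 + (2/11)Q − (175.5 - 0.25Q) = 37, so Q' = 7814/19.
Then Pb = 175.5 − 0.25·(7814/19) = 1381/19 and Ps = 384/11 + (2/11)·(7814/19) = 2084/19.
Buyers' price falls by P* − Pb = 1788/19 − 1381/19 = 407/19; sellers' price rises by Ps − P* = 2084/19 − 1788/19 = 296/19.

Buyers gain 407/19 per unit; sellers gain 296/19 per unit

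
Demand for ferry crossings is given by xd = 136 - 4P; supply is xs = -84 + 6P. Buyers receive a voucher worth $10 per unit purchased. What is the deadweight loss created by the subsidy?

Pre-subsidy: 136 - 4P = -84 + 6P gives P* = 22, x* = 48.
With the rebate, buyers effectively pay Pb = Ps − 10, where Ps is the price sellers receive.
Demand in terms of Ps becomes xd = 136 − 4(Ps − 10) = 176 - 4Ps. Setting this equal to supply: 176 - 4Ps = -84 + 6Ps, so Ps = 26.
Buyers pay Pb = 26 − 10 = 16; x' = -84 + 6·26 = 72.
The subsidy expands output by 72 − 48 = 24 past the efficient level; on those units the gap between marginal cost and willingness to pay runs from 0 up to 10.
DWL = ½ × 10 × 24 = 120.

Deadweight loss = $120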